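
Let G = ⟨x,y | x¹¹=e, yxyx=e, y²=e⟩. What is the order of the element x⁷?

Compute successive powers until reaching e:
  (x⁷)¹ = x⁷, (x⁷)² = x³, (x⁷)³ = x¹⁰, (x⁷)⁴ = x⁶, (x⁷)⁵ = x², (x⁷)⁶ = x⁹, (x⁷)⁷ = x⁵, (x⁷)⁸ = x, (x⁷)⁹ = x⁸, (x⁷)¹⁰ = x⁴, (x⁷)¹¹ = e.
The smallest positive k with (x⁷)ᵏ = e is 11.

Answer: 11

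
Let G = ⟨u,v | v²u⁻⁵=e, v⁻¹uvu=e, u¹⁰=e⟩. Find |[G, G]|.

G' = [G, G] is generated by all commutators. The generator-pair commutators are: [u, v] = u².
The subgroup they normally generate is {e, u², u⁴, u⁶, u⁸}, of order 5.
Check: |G/G'| = 20/5 = 4 is the order of the abelianisation.

Answer: 5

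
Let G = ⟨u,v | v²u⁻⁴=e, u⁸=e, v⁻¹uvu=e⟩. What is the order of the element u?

Compute successive powers until reaching e:
  u¹ = u, u² = u², u³ = u³, u⁴ = u⁴, u⁵ = u⁵, u⁶ = u⁶, u⁷ = u⁷, u⁸ = e.
The smallest positive k with uᵏ = e is 8.

Answer: 8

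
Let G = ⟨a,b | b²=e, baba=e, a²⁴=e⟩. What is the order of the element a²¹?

Compute successive powers until reaching e:
  (a²¹)¹ = a²¹, (a²¹)² = a¹⁸, (a²¹)³ = a¹⁵, (a²¹)⁴ = a¹², (a²¹)⁵ = a⁹, (a²¹)⁶ = a⁶, (a²¹)⁷ = a³, (a²¹)⁸ = e.
The smallest positive k with (a²¹)ᵏ = e is 8.

Answer: 8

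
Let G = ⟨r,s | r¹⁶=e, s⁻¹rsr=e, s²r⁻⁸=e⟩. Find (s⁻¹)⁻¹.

The order of (s⁻¹) is 4 (smallest k with (s⁻¹)ᵏ = e), so (s⁻¹)⁻¹ = (s⁻¹)³ = s.
Check: (s⁻¹) · s → (s⁻¹) · s = e, giving e as required.

Answer: s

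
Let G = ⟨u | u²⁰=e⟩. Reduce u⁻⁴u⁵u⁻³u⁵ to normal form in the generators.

Multiply left to right, reducing at each step:
  (u¹⁶) · u⁵ = u
  u · u⁻³ = u¹⁸
  (u¹⁸) · u⁵ = u³

Answer: u³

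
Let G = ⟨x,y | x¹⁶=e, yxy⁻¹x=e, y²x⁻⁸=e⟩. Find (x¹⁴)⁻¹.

The order of (x¹⁴) is 8 (smallest k with (x¹⁴)ᵏ = e), so (x¹⁴)⁻¹ = (x¹⁴)⁷ = x².
Check: (x¹⁴) · (x²) → (x¹⁴) · x² = e, giving e as required.

Answer: x²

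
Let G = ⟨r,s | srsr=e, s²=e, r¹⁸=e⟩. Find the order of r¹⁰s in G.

Compute successive powers until reaching e:
  (r¹⁰s)¹ = r¹⁰s, (r¹⁰s)² = e.
The smallest positive k with (r¹⁰s)ᵏ = e is 2.

Answer: 2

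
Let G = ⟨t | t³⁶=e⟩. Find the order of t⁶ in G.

Compute successive powers until reaching e:
  (t⁶)¹ = t⁶, (t⁶)² = t¹², (t⁶)³ = t¹⁸, (t⁶)⁴ = t²⁴, (t⁶)⁵ = t³⁰, (t⁶)⁶ = e.
The smallest positive k with (t⁶)ᵏ = e is 6.

Answer: 6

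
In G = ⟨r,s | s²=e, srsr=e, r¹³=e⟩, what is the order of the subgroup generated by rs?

|⟨rs⟩| equals the order of rs. Compute successive powers until reaching e:
  (rs)¹ = rs, (rs)² = e.
The smallest positive k with (rs)ᵏ = e is 2, so |⟨rs⟩| = 2.

Answer: 2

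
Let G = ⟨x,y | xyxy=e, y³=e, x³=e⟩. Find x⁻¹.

The order of x is 3 (smallest k with xᵏ = e), so x⁻¹ = x² = x².
Check: x · (x²) → x · x² = e, giving e as required.

Answer: x²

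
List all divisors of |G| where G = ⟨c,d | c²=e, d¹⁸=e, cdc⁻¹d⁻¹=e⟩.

|G| = 36 = 2² · 3². By Lagrange's theorem the order of any subgroup divides 36; the divisors of 36 are 1, 2, 3, 4, 6, 9, 12, 18, 36.

Answer: 1, 2, 3, 4, 6, 9, 12, 18, 36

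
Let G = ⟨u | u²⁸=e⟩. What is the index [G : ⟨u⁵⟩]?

First find ord(u⁵) by computing successive powers:
  (u⁵)¹ = u⁵, (u⁵)² = u¹⁰, (u⁵)³ = u¹⁵, (u⁵)⁴ = u²⁰, (u⁵)⁵ = u²⁵, (u⁵)⁶ = u², (u⁵)⁷ = u⁷, (u⁵)⁸ = u¹², (u⁵)⁹ = u¹⁷, (u⁵)¹⁰ = u²², (u⁵)¹¹ = u²⁷, (u⁵)¹² = u⁴, (u⁵)¹³ = u⁹, (u⁵)¹⁴ = u¹⁴, (u⁵)¹⁵ = u¹⁹, (u⁵)¹⁶ = u²⁴, (u⁵)¹⁷ = u, (u⁵)¹⁸ = u⁶, (u⁵)¹⁹ = u¹¹, (u⁵)²⁰ = u¹⁶, (u⁵)²¹ = u²¹, (u⁵)²² = u²⁶, (u⁵)²³ = u³, (u⁵)²⁴ = u⁸, (u⁵)²⁵ = u¹³, (u⁵)²⁶ = u¹⁸, (u⁵)²⁷ = u²³, (u⁵)²⁸ = e.
So |⟨u⁵⟩| = ord(u⁵) = 28. With |G| = 28, by Lagrange [G : ⟨u⁵⟩] = 28/28 = 1.

Answer: 1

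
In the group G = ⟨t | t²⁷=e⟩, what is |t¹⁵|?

Compute successive powers until reaching e:
  (t¹⁵)¹ = t¹⁵, (t¹⁵)² = t³, (t¹⁵)³ = t¹⁸, (t¹⁵)⁴ = t⁶, (t¹⁵)⁵ = t²¹, (t¹⁵)⁶ = t⁹, (t¹⁵)⁷ = t²⁴, (t¹⁵)⁸ = t¹², (t¹⁵)⁹ = e.
The smallest positive k with (t¹⁵)ᵏ = e is 9.

Answer: 9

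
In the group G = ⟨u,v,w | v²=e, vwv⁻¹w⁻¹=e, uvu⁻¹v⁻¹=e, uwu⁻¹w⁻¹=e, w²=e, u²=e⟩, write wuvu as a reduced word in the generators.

Multiply left to right, reducing at each step:
  w · u = uw
  (uw) · v = uvw
  (uvw) · u = vw

Answer: vw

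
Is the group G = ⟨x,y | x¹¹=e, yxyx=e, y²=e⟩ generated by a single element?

Every cyclic group is abelian. But x·y = xy while y·x = x¹⁰y, so x·y ≠ y·x and G is not abelian. Hence G is not cyclic.

Answer: No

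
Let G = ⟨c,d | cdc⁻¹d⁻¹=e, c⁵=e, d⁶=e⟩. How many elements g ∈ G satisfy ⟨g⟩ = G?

G is cyclic of order 30. An element generates G iff its order is 30, and a cyclic group of order 30 has exactly φ(30) = 8 such elements.

Answer: 8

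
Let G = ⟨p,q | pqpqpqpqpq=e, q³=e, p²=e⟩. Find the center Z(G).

An element z ∈ Z(G) iff z commutes with every generator.
For example e is central: e·p = p = p·e; e·q = q = q·e.
Whereas p ∉ Z(G) since p·q = pq ≠ qp = q·p.
Checking each of the 60 elements this way gives Z(G) = {e}, of order 1.

Answer: {e}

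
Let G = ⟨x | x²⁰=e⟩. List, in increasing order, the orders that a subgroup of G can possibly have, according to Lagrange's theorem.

|G| = 20 = 2² · 5. By Lagrange's theorem the order of any subgroup divides 20; the divisors of 20 are 1, 2, 4, 5, 10, 20.

Answer: 1, 2, 4, 5, 10, 20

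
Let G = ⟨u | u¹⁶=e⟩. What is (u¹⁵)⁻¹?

The order of (u¹⁵) is 16 (smallest k with (u¹⁵)ᵏ = e), so (u¹⁵)⁻¹ = (u¹⁵)¹⁵ = u.
Check: (u¹⁵) · u → (u¹⁵) · u = e, giving e as required.

Answer: u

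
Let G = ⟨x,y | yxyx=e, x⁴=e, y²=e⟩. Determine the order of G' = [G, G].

G' = [G, G] is generated by all commutators. The generator-pair commutators are: [x, y] = x².
The subgroup they normally generate is {e, x²}, of order 2.
Check: |G/G'| = 8/2 = 4 is the order of the abelianisation.

Answer: 2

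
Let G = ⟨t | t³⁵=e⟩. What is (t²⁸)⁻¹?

The order of (t²⁸) is 5 (smallest k with (t²⁸)ᵏ = e), so (t²⁸)⁻¹ = (t²⁸)⁴ = t⁷.
Check: (t²⁸) · (t⁷) → (t²⁸) · t⁷ = e, giving e as required.

Answer: t⁷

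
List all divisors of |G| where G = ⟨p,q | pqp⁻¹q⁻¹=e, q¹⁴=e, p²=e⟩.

|G| = 28 = 2² · 7. By Lagrange's theorem the order of any subgroup divides 28; the divisors of 28 are 1, 2, 4, 7, 14, 28.

Answer: 1, 2, 4, 7, 14, 28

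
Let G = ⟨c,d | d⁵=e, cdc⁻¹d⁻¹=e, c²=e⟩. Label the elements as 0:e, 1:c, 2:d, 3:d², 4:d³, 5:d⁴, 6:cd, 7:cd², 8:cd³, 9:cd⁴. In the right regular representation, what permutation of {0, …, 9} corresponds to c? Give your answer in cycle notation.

(0 1)(2 6)(3 7)(4 8)(5 9)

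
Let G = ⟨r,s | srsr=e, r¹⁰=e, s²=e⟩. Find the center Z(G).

An element z ∈ Z(G) iff z commutes with every generator.
For example r⁵ is central: (r⁵)·r = r⁶ = r·(r⁵); (r⁵)·s = r⁵s = s·(r⁵).
Whereas r ∉ Z(G) since r·s = rs ≠ r⁹s = s·r.
Checking each of the 20 elements this way gives Z(G) = {e, r⁵}, of order 2.

Answer: {e, r⁵}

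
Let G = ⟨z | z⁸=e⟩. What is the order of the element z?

Compute successive powers until reaching e:
  z¹ = z, z² = z², z³ = z³, z⁴ = z⁴, z⁵ = z⁵, z⁶ = z⁶, z⁷ = z⁷, z⁸ = e.
The smallest positive k with zᵏ = e is 8.

Answer: 8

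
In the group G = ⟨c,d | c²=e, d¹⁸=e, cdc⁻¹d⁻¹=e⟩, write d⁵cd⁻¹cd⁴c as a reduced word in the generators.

Multiply left to right, reducing at each step:
  (d⁵) · c = cd⁵
  (cd⁵) · d⁻¹ = cd⁴
  (cd⁴) · c = d⁴
  (d⁴) · d⁴ = d⁸
  (d⁸) · c = cd⁸

Answer: cd⁸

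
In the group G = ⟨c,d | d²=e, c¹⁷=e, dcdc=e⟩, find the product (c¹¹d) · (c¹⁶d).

Compute (c¹¹d) · (c¹⁶d) by multiplying left to right and reducing via the relations at each step:
  (c¹¹d) · c¹⁶ = c¹²d
  (c¹²d) · d = c¹²

Answer: c¹²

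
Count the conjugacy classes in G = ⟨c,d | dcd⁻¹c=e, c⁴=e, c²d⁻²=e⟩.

The conjugacy classes (representative and size) are:
  [e] (size 1), [c³] (size 2), [c²] (size 1), [d⁻¹] (size 2), [cd] (size 2).
Class equation: 1 + 2 + 1 + 2 + 2 = 8 = |G|. So G has 5 conjugacy classes.

Answer: 5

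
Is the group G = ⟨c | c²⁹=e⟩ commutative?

G has a single generator, so G is cyclic and hence abelian.

Answer: Yes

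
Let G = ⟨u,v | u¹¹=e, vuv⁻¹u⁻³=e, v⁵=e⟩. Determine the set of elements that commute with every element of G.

An element z ∈ Z(G) iff z commutes with every generator.
For example e is central: e·u = u = u·e; e·v = v = v·e.
Whereas u ∉ Z(G) since u·v = uv ≠ u³v = v·u.
Checking each of the 55 elements this way gives Z(G) = {e}, of order 1.

Answer: {e}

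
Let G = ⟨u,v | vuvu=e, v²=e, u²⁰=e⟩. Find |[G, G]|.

G' = [G, G] is generated by all commutators. The generator-pair commutators are: [u, v] = u².
The subgroup they normally generate is {e, u², u⁴, u⁶, u⁸, u¹⁰, u¹², u¹⁴, u¹⁶, u¹⁸}, of order 10.
Check: |G/G'| = 40/10 = 4 is the order of the abelianisation.

Answer: 10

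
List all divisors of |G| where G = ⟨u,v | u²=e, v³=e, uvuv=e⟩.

|G| = 6 = 2 · 3. By Lagrange's theorem the order of any subgroup divides 6; the divisors of 6 are 1, 2, 3, 6.

Answer: 1, 2, 3, 6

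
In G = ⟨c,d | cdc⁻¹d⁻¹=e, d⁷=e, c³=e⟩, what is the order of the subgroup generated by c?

|⟨c⟩| equals the order of c. Compute successive powers until reaching e:
  c¹ = c, c² = c², c³ = e.
The smallest positive k with cᵏ = e is 3, so |⟨c⟩| = 3.

Answer: 3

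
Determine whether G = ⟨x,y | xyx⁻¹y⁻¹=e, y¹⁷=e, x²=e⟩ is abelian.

Each pair of generators commutes: x·y = xy = y·x. Since the generators pairwise commute, every element of G commutes with every other, so G is abelian.

Answer: Yes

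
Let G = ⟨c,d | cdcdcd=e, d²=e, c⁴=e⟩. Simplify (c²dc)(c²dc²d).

Compute (c²dc) · (c²dc²d) by multiplying left to right and reducing via the relations at each step:
  (c²dc) · c² = c²dc³
  (c²dc³) · d = c³dc
  (c³dc) · c² = c³dc³
  (c³dc³) · d = dc

Answer: dc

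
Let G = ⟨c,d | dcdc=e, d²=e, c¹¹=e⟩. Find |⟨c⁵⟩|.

|⟨c⁵⟩| equals the order of c⁵. Compute successive powers until reaching e:
  (c⁵)¹ = c⁵, (c⁵)² = c¹⁰, (c⁵)³ = c⁴, (c⁵)⁴ = c⁹, (c⁵)⁵ = c³, (c⁵)⁶ = c⁸, (c⁵)⁷ = c², (c⁵)⁸ = c⁷, (c⁵)⁹ = c, (c⁵)¹⁰ = c⁶, (c⁵)¹¹ = e.
The smallest positive k with (c⁵)ᵏ = e is 11, so |⟨c⁵⟩| = 11.

Answer: 11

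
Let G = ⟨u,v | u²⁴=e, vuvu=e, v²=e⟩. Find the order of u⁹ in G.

Compute successive powers until reaching e:
  (u⁹)¹ = u⁹, (u⁹)² = u¹⁸, (u⁹)³ = u³, (u⁹)⁴ = u¹², (u⁹)⁵ = u²¹, (u⁹)⁶ = u⁶, (u⁹)⁷ = u¹⁵, (u⁹)⁸ = e.
The smallest positive k with (u⁹)ᵏ = e is 8.

Answer: 8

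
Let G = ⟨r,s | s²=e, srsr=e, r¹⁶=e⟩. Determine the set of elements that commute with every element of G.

An element z ∈ Z(G) iff z commutes with every generator.
For example r⁸ is central: (r⁸)·r = r⁹ = r·(r⁸); (r⁸)·s = r⁸s = s·(r⁸).
Whereas r ∉ Z(G) since r·s = rs ≠ r¹⁵s = s·r.
Checking each of the 32 elements this way gives Z(G) = {e, r⁸}, of order 2.

Answer: {e, r⁸}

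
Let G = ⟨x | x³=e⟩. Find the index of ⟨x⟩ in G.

First find ord(x) by computing successive powers:
  x¹ = x, x² = x², x³ = e.
So |⟨x⟩| = ord(x) = 3. With |G| = 3, by Lagrange [G : ⟨x⟩] = 3/3 = 1.

Answer: 1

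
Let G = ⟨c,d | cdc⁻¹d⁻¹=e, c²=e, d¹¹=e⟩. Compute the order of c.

Compute successive powers until reaching e:
  c¹ = c, c² = e.
The smallest positive k with cᵏ = e is 2.

Answer: 2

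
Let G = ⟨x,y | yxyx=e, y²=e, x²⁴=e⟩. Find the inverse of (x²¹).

The order of (x²¹) is 8 (smallest k with (x²¹)ᵏ = e), so (x²¹)⁻¹ = (x²¹)⁷ = x³.
Check: (x²¹) · (x³) → (x²¹) · x³ = e, giving e as required.

Answer: x³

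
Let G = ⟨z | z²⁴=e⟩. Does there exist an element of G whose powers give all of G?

|G| = 24. The element z has order 24 (its powers give 24 distinct elements), so ⟨z⟩ = G and G is cyclic.

Answer: Yes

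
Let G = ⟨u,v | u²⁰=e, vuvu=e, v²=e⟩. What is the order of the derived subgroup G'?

G' = [G, G] is generated by all commutators. The generator-pair commutators are: [u, v] = u².
The subgroup they normally generate is {e, u², u⁴, u⁶, u⁸, u¹⁰, u¹², u¹⁴, u¹⁶, u¹⁸}, of order 10.
Check: |G/G'| = 40/10 = 4 is the order of the abelianisation.

Answer: 10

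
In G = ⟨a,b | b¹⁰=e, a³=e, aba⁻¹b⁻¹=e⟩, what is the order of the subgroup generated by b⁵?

|⟨b⁵⟩| equals the order of b⁵. Compute successive powers until reaching e:
  (b⁵)¹ = b⁵, (b⁵)² = e.
The smallest positive k with (b⁵)ᵏ = e is 2, so |⟨b⁵⟩| = 2.

Answer: 2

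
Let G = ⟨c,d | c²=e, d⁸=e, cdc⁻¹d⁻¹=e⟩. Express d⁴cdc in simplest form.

Multiply left to right, reducing at each step:
  (d⁴) · c = cd⁴
  (cd⁴) · d = cd⁵
  (cd⁵) · c = d⁵

Answer: d⁵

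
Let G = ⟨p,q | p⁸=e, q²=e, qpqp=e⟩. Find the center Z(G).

An element z ∈ Z(G) iff z commutes with every generator.
For example p⁴ is central: (p⁴)·p = p⁵ = p·(p⁴); (p⁴)·q = p⁴q = q·(p⁴).
Whereas p ∉ Z(G) since p·q = pq ≠ p⁷q = q·p.
Checking each of the 16 elements this way gives Z(G) = {e, p⁴}, of order 2.

Answer: {e, p⁴}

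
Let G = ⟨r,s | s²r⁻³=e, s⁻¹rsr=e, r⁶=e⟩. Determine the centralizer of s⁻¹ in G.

⟨s⁻¹⟩ ⊆ C_G(s⁻¹) since powers of s⁻¹ commute with s⁻¹; so |C_G(s⁻¹)| ≥ |⟨s⁻¹⟩| = 4.
By orbit–stabilizer, |C_G(s⁻¹)| = |G| / |conj. class of s⁻¹| = 12 / 3 = 4.
The 4 elements commuting with s⁻¹ are {e, r³, s, s⁻¹}.

Answer: {e, r³, s, s⁻¹}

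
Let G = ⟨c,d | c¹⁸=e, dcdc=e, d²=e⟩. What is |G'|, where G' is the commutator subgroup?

G' = [G, G] is generated by all commutators. The generator-pair commutators are: [c, d] = c².
The subgroup they normally generate is {e, c², c⁴, c⁶, c⁸, c¹⁰, c¹², c¹⁴, c¹⁶}, of order 9.
Check: |G/G'| = 36/9 = 4 is the order of the abelianisation.

Answer: 9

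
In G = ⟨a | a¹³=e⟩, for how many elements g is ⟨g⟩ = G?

G is cyclic of order 13. An element generates G iff its order is 13, and a cyclic group of order 13 has exactly φ(13) = 12 such elements.

Answer: 12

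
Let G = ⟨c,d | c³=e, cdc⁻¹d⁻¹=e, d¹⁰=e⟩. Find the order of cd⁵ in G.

Compute successive powers until reaching e:
  (cd⁵)¹ = cd⁵, (cd⁵)² = c², (cd⁵)³ = d⁵, (cd⁵)⁴ = c, (cd⁵)⁵ = c²d⁵, (cd⁵)⁶ = e.
The smallest positive k with (cd⁵)ᵏ = e is 6.

Answer: 6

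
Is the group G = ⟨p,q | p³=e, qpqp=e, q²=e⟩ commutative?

p·q = pq but q·p = p²q, so p·q ≠ q·p and G is not abelian.

Answer: No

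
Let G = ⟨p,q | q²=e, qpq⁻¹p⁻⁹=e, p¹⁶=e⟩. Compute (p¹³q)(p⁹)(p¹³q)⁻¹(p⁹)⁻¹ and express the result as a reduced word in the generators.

[(p¹³q), (p⁹)] = (p¹³q)·(p⁹)·(p¹³q)⁻¹·(p⁹)⁻¹.
  (p¹³q) · (p⁹) = p¹⁴q
  (p¹⁴q) · (p¹¹q) = p
  p · (p⁷) = p⁸

Answer: p⁸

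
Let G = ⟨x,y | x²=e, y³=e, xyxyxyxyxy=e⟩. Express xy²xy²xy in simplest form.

Multiply left to right, reducing at each step:
  x · y² = xy²
  (xy²) · x = xy²x
  (xy²x) · y² = xy²xy²
  (xy²xy²) · x = xy²xy²x
  (xy²xy²x) · y = yxyxy²

Answer: yxyxy²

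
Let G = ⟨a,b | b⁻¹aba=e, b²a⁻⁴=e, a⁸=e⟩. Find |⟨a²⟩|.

|⟨a²⟩| equals the order of a². Compute successive powers until reaching e:
  (a²)¹ = a², (a²)² = a⁴, (a²)³ = a⁶, (a²)⁴ = e.
The smallest positive k with (a²)ᵏ = e is 4, so |⟨a²⟩| = 4.

Answer: 4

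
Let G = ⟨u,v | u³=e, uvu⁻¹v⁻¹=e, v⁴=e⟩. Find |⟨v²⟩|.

|⟨v²⟩| equals the order of v². Compute successive powers until reaching e:
  (v²)¹ = v², (v²)² = e.
The smallest positive k with (v²)ᵏ = e is 2, so |⟨v²⟩| = 2.

Answer: 2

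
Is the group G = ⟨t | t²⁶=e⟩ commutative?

G has a single generator, so G is cyclic and hence abelian.

Answer: Yes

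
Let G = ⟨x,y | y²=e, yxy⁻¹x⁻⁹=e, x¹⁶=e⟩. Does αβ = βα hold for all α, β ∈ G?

x·y = xy but y·x = x⁹y, so x·y ≠ y·x and G is not abelian.

Answer: No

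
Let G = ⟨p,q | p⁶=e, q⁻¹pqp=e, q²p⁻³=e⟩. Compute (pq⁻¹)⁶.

Compute successive powers of (pq⁻¹), reducing at each step:
  (pq⁻¹)²: (pq⁻¹) · p = q⁻¹;   (q⁻¹) · q⁻¹ = p³
  (pq⁻¹)³: (p³) · p = p⁴;   (p⁴) · q⁻¹ = pq
  (pq⁻¹)⁴: (pq) · p = q;   q · q⁻¹ = e
  (pq⁻¹)⁵: e · p = p;   p · q⁻¹ = pq⁻¹
  (pq⁻¹)⁶: (pq⁻¹) · p = q⁻¹;   (q⁻¹) · q⁻¹ = p³

Answer: p³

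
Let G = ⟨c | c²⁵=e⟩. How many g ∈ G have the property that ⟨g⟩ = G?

G is cyclic of order 25. An element generates G iff its order is 25, and a cyclic group of order 25 has exactly φ(25) = 20 such elements.

Answer: 20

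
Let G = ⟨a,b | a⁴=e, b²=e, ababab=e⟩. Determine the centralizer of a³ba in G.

⟨a³ba⟩ ⊆ C_G(a³ba) since powers of a³ba commute with a³ba; so |C_G(a³ba)| ≥ |⟨a³ba⟩| = 2.
By orbit–stabilizer, |C_G(a³ba)| = |G| / |conj. class of a³ba| = 24 / 6 = 4.
The 4 elements commuting with a³ba are {e, aba³, a³ba, ba²b}.

Answer: {e, aba³, a³ba, ba²b}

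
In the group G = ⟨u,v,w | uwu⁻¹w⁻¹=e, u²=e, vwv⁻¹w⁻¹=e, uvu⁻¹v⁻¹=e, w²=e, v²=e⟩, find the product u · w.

Compute u · w by multiplying left to right and reducing via the relations at each step:
  u · w = uw

Answer: uw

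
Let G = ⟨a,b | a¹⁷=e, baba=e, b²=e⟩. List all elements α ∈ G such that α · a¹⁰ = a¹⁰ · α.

⟨a¹⁰⟩ ⊆ C_G(a¹⁰) since powers of a¹⁰ commute with a¹⁰; so |C_G(a¹⁰)| ≥ |⟨a¹⁰⟩| = 17.
By orbit–stabilizer, |C_G(a¹⁰)| = |G| / |conj. class of a¹⁰| = 34 / 2 = 17.
The 17 elements commuting with a¹⁰ are {e, a, a², a³, a⁴, a⁵, a⁶, a⁷, a⁸, a⁹, a¹⁰, a¹¹, a¹², a¹³, a¹⁴, a¹⁵, a¹⁶}.

Answer: {e, a, a², a³, a⁴, a⁵, a⁶, a⁷, a⁸, a⁹, a¹⁰, a¹¹, a¹², a¹³, a¹⁴, a¹⁵, a¹⁶}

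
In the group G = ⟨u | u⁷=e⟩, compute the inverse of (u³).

The order of (u³) is 7 (smallest k with (u³)ᵏ = e), so (u³)⁻¹ = (u³)⁶ = u⁴.
Check: (u³) · (u⁴) → (u³) · u⁴ = e, giving e as required.

Answer: u⁴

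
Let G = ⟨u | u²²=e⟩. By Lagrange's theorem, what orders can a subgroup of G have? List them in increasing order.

|G| = 22 = 2 · 11. By Lagrange's theorem the order of any subgroup divides 22; the divisors of 22 are 1, 2, 11, 22.

Answer: 1, 2, 11, 22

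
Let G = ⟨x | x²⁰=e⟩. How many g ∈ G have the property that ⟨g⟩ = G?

G is cyclic of order 20. An element generates G iff its order is 20, and a cyclic group of order 20 has exactly φ(20) = 8 such elements.

Answer: 8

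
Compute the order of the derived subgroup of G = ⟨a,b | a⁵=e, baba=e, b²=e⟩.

G' = [G, G] is generated by all commutators. The generator-pair commutators are: [a, b] = a².
The subgroup they normally generate is {e, a, a², a³, a⁴}, of order 5.
Check: |G/G'| = 10/5 = 2 is the order of the abelianisation.

Answer: 5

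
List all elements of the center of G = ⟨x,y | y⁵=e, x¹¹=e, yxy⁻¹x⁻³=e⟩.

An element z ∈ Z(G) iff z commutes with every generator.
For example e is central: e·x = x = x·e; e·y = y = y·e.
Whereas x ∉ Z(G) since x·y = xy ≠ x³y = y·x.
Checking each of the 55 elements this way gives Z(G) = {e}, of order 1.

Answer: {e}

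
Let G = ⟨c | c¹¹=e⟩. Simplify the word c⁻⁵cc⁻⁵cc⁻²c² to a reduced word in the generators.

Multiply left to right, reducing at each step:
  (c⁶) · c = c⁷
  (c⁷) · c⁻⁵ = c²
  (c²) · c = c³
  (c³) · c⁻² = c
  c · c² = c³

Answer: c³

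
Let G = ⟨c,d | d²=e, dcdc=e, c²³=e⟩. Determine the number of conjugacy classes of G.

The conjugacy classes (representative and size) are:
  [e] (size 1), [c] (size 2), [c²¹] (size 2), [c²⁰] (size 2), [c⁴] (size 2), [c¹⁸] (size 2), [c⁶] (size 2), [c¹⁶] (size 2), [c⁸] (size 2), [c⁹] (size 2), [c¹⁰] (size 2), [c¹²] (size 2), [c¹⁸d] (size 23).
Class equation: 1 + 2 + 2 + 2 + 2 + 2 + 2 + 2 + 2 + 2 + 2 + 2 + 23 = 46 = |G|. So G has 13 conjugacy classes.

Answer: 13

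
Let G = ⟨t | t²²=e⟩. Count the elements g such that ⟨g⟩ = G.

G is cyclic of order 22. An element generates G iff its order is 22, and a cyclic group of order 22 has exactly φ(22) = 10 such elements.

Answer: 10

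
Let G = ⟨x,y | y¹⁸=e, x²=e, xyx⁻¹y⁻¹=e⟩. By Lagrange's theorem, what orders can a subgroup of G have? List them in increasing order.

|G| = 36 = 2² · 3². By Lagrange's theorem the order of any subgroup divides 36; the divisors of 36 are 1, 2, 3, 4, 6, 9, 12, 18, 36.

Answer: 1, 2, 3, 4, 6, 9, 12, 18, 36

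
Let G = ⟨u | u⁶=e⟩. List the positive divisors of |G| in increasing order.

|G| = 6 = 2 · 3. By Lagrange's theorem the order of any subgroup divides 6; the divisors of 6 are 1, 2, 3, 6.

Answer: 1, 2, 3, 6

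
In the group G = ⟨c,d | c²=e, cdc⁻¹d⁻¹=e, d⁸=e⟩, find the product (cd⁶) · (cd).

Compute (cd⁶) · (cd) by multiplying left to right and reducing via the relations at each step:
  (cd⁶) · c = d⁶
  (d⁶) · d = d⁷

Answer: d⁷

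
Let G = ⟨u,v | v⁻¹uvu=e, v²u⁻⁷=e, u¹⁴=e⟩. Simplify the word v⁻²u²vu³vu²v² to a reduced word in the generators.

Multiply left to right, reducing at each step:
  (u⁷) · u² = u⁹
  (u⁹) · v = u²v⁻¹
  (u²v⁻¹) · u³ = u⁶v
  (u⁶v) · v = u¹³
  (u¹³) · u² = u
  u · v² = u⁸

Answer: u⁸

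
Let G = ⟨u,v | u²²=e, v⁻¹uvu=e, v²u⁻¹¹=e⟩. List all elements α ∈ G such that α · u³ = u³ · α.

⟨u³⟩ ⊆ C_G(u³) since powers of u³ commute with u³; so |C_G(u³)| ≥ |⟨u³⟩| = 22.
By orbit–stabilizer, |C_G(u³)| = |G| / |conj. class of u³| = 44 / 2 = 22.
The 22 elements commuting with u³ are {e, u, u², u³, u⁴, u⁵, u⁶, u⁷, u⁸, u⁹, u¹⁰, u¹¹, u¹², u¹³, u¹⁴, u¹⁵, u¹⁶, u¹⁷, u¹⁸, u¹⁹, u²⁰, u²¹}.

Answer: {e, u, u², u³, u⁴, u⁵, u⁶, u⁷, u⁸, u⁹, u¹⁰, u¹¹, u¹², u¹³, u¹⁴, u¹⁵, u¹⁶, u¹⁷, u¹⁸, u¹⁹, u²⁰, u²¹}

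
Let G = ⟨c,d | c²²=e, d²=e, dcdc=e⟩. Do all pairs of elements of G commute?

c·d = cd but d·c = c²¹d, so c·d ≠ d·c and G is not abelian.

Answer: No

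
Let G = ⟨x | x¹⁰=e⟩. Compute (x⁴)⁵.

Compute successive powers of (x⁴), reducing at each step:
  (x⁴)²: (x⁴) · x⁴ = x⁸
  (x⁴)³: (x⁸) · x⁴ = x²
  (x⁴)⁴: (x²) · x⁴ = x⁶
  (x⁴)⁵: (x⁶) · x⁴ = e

Answer: e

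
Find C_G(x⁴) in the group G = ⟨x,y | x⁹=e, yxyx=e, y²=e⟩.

⟨x⁴⟩ ⊆ C_G(x⁴) since powers of x⁴ commute with x⁴; so |C_G(x⁴)| ≥ |⟨x⁴⟩| = 9.
By orbit–stabilizer, |C_G(x⁴)| = |G| / |conj. class of x⁴| = 18 / 2 = 9.
The 9 elements commuting with x⁴ are {e, x, x², x³, x⁴, x⁵, x⁶, x⁷, x⁸}.

Answer: {e, x, x², x³, x⁴, x⁵, x⁶, x⁷, x⁸}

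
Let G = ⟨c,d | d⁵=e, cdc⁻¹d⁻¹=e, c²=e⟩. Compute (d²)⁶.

Compute successive powers of (d²), reducing at each step:
  (d²)²: (d²) · d² = d⁴
  (d²)³: (d⁴) · d² = d
  (d²)⁴: d · d² = d³
  (d²)⁵: (d³) · d² = e
  (d²)⁶: e · d² = d²

Answer: d²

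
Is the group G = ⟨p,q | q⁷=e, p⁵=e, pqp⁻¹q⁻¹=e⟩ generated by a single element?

|G| = 35. The element pq has order 35 (its powers give 35 distinct elements), so ⟨pq⟩ = G and G is cyclic.

Answer: Yes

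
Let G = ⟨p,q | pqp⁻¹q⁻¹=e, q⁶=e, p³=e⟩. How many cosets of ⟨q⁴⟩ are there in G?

First find ord(q⁴) by computing successive powers:
  (q⁴)¹ = q⁴, (q⁴)² = q², (q⁴)³ = e.
So |⟨q⁴⟩| = ord(q⁴) = 3. With |G| = 18, by Lagrange [G : ⟨q⁴⟩] = 18/3 = 6.

Answer: 6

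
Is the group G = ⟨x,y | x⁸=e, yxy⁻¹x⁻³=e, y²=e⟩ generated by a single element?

Every cyclic group is abelian. But x·y = xy while y·x = x³y, so x·y ≠ y·x and G is not abelian. Hence G is not cyclic.

Answer: No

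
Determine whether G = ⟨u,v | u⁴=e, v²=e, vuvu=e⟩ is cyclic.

Every cyclic group is abelian. But u·v = uv while v·u = u³v, so u·v ≠ v·u and G is not abelian. Hence G is not cyclic.

Answer: No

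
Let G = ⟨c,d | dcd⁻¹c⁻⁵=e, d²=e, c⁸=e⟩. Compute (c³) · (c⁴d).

Compute (c³) · (c⁴d) by multiplying left to right and reducing via the relations at each step:
  (c³) · c⁴ = c⁷
  (c⁷) · d = c⁷d

Answer: c⁷d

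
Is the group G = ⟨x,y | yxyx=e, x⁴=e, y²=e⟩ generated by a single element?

Every cyclic group is abelian. But x·y = xy while y·x = x³y, so x·y ≠ y·x and G is not abelian. Hence G is not cyclic.

Answer: No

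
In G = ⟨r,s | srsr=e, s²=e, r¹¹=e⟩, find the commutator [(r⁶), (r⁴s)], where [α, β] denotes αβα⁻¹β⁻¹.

[(r⁶), (r⁴s)] = (r⁶)·(r⁴s)·(r⁶)⁻¹·(r⁴s)⁻¹.
  (r⁶) · (r⁴s) = r¹⁰s
  (r¹⁰s) · (r⁵) = r⁵s
  (r⁵s) · (r⁴s) = r

Answer: r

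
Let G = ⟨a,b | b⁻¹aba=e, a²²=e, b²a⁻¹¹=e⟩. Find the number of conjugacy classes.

The conjugacy classes (representative and size) are:
  [e] (size 1), [a²¹] (size 2), [a²] (size 2), [a³] (size 2), [a¹⁸] (size 2), [a¹⁷] (size 2), [a⁶] (size 2), [a⁷] (size 2), [a⁸] (size 2), [a¹³] (size 2), [a¹²] (size 2), [a¹¹] (size 1), [a¹⁰b] (size 11), [a⁷b] (size 11).
Class equation: 1 + 2 + 2 + 2 + 2 + 2 + 2 + 2 + 2 + 2 + 2 + 1 + 11 + 11 = 44 = |G|. So G has 14 conjugacy classes.

Answer: 14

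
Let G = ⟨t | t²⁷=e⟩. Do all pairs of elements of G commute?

G has a single generator, so G is cyclic and hence abelian.

Answer: Yes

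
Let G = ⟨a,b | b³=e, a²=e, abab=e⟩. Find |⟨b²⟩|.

|⟨b²⟩| equals the order of b². Compute successive powers until reaching e:
  (b²)¹ = b², (b²)² = b, (b²)³ = e.
The smallest positive k with (b²)ᵏ = e is 3, so |⟨b²⟩| = 3.

Answer: 3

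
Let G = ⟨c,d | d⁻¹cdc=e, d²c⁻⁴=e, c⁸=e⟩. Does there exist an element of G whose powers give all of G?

Every cyclic group is abelian. But c·d = cd while d·c = c³d⁻¹, so c·d ≠ d·c and G is not abelian. Hence G is not cyclic.

Answer: No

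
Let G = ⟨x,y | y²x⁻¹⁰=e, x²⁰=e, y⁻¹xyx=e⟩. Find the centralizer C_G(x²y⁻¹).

⟨x²y⁻¹⟩ ⊆ C_G(x²y⁻¹) since powers of x²y⁻¹ commute with x²y⁻¹; so |C_G(x²y⁻¹)| ≥ |⟨x²y⁻¹⟩| = 4.
By orbit–stabilizer, |C_G(x²y⁻¹)| = |G| / |conj. class of x²y⁻¹| = 40 / 10 = 4.
The 4 elements commuting with x²y⁻¹ are {e, x¹⁰, x²y, x²y⁻¹}.

Answer: {e, x¹⁰, x²y, x²y⁻¹}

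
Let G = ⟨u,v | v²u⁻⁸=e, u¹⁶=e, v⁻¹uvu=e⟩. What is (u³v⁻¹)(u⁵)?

Compute (u³v⁻¹) · (u⁵) by multiplying left to right and reducing via the relations at each step:
  (u³v⁻¹) · u⁵ = u⁶v

Answer: u⁶v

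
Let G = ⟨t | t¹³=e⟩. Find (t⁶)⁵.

Compute successive powers of (t⁶), reducing at each step:
  (t⁶)²: (t⁶) · t⁶ = t¹²
  (t⁶)³: (t¹²) · t⁶ = t⁵
  (t⁶)⁴: (t⁵) · t⁶ = t¹¹
  (t⁶)⁵: (t¹¹) · t⁶ = t⁴

Answer: t⁴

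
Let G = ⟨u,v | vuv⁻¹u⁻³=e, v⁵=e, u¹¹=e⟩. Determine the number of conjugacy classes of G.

The conjugacy classes (representative and size) are:
  [e] (size 1), [u³] (size 5), [u⁶] (size 5), [u⁷v] (size 11), [u⁹v²] (size 11), [u⁷v³] (size 11), [u⁷v⁴] (size 11).
Class equation: 1 + 5 + 5 + 11 + 11 + 11 + 11 = 55 = |G|. So G has 7 conjugacy classes.

Answer: 7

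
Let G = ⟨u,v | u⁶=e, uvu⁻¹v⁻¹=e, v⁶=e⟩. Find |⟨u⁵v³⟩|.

|⟨u⁵v³⟩| equals the order of u⁵v³. Compute successive powers until reaching e:
  (u⁵v³)¹ = u⁵v³, (u⁵v³)² = u⁴, (u⁵v³)³ = u³v³, (u⁵v³)⁴ = u², (u⁵v³)⁵ = uv³, (u⁵v³)⁶ = e.
The smallest positive k with (u⁵v³)ᵏ = e is 6, so |⟨u⁵v³⟩| = 6.

Answer: 6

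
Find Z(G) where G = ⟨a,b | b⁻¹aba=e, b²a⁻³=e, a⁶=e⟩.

An element z ∈ Z(G) iff z commutes with every generator.
For example a³ is central: (a³)·a = a⁴ = a·(a³); (a³)·b = b⁻¹ = b·(a³).
Whereas a ∉ Z(G) since a·b = ab ≠ a²b⁻¹ = b·a.
Checking each of the 12 elements this way gives Z(G) = {e, a³}, of order 2.

Answer: {e, a³}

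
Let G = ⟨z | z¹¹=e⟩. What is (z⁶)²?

Compute successive powers of (z⁶), reducing at each step:
  (z⁶)²: (z⁶) · z⁶ = z

Answer: z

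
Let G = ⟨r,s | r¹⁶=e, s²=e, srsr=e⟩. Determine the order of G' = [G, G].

G' = [G, G] is generated by all commutators. The generator-pair commutators are: [r, s] = r².
The subgroup they normally generate is {e, r², r⁴, r⁶, r⁸, r¹⁰, r¹², r¹⁴}, of order 8.
Check: |G/G'| = 32/8 = 4 is the order of the abelianisation.

Answer: 8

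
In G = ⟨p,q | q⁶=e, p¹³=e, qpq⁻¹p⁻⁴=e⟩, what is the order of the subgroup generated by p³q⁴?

|⟨p³q⁴⟩| equals the order of p³q⁴. Compute successive powers until reaching e:
  (p³q⁴)¹ = p³q⁴, (p³q⁴)² = p⁴q², (p³q⁴)³ = e.
The smallest positive k with (p³q⁴)ᵏ = e is 3, so |⟨p³q⁴⟩| = 3.

Answer: 3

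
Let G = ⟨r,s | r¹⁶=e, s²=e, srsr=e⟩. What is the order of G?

Enumerate words in the generators, reducing via the relations: the distinct elements are
  {e, r, s, rs, r², r³, r⁴, r⁵, r⁶, r⁷, r⁸, r⁹, r²s, r³s, r¹², r¹³, r¹¹, r¹⁰, r¹⁴, r¹⁵, r⁴s, r⁵s, r⁶s, r⁷s, r⁸s, r⁹s, r¹²s, r¹³s, r¹¹s, r¹⁰s, r¹⁴s, r¹⁵s}.
No further products give new elements, so |G| = 32.

Answer: 32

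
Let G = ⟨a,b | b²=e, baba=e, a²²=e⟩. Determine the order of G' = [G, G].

G' = [G, G] is generated by all commutators. The generator-pair commutators are: [a, b] = a².
The subgroup they normally generate is {e, a², a⁴, a⁶, a⁸, a¹⁰, a¹², a¹⁴, a¹⁶, a¹⁸, a²⁰}, of order 11.
Check: |G/G'| = 44/11 = 4 is the order of the abelianisation.

Answer: 11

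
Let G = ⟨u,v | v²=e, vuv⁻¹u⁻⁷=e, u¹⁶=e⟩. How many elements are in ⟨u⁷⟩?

|⟨u⁷⟩| equals the order of u⁷. Compute successive powers until reaching e:
  (u⁷)¹ = u⁷, (u⁷)² = u¹⁴, (u⁷)³ = u⁵, (u⁷)⁴ = u¹², (u⁷)⁵ = u³, (u⁷)⁶ = u¹⁰, (u⁷)⁷ = u, (u⁷)⁸ = u⁸, (u⁷)⁹ = u¹⁵, (u⁷)¹⁰ = u⁶, (u⁷)¹¹ = u¹³, (u⁷)¹² = u⁴, (u⁷)¹³ = u¹¹, (u⁷)¹⁴ = u², (u⁷)¹⁵ = u⁹, (u⁷)¹⁶ = e.
The smallest positive k with (u⁷)ᵏ = e is 16, so |⟨u⁷⟩| = 16.

Answer: 16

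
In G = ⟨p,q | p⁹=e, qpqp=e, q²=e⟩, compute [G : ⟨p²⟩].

First find ord(p²) by computing successive powers:
  (p²)¹ = p², (p²)² = p⁴, (p²)³ = p⁶, (p²)⁴ = p⁸, (p²)⁵ = p, (p²)⁶ = p³, (p²)⁷ = p⁵, (p²)⁸ = p⁷, (p²)⁹ = e.
So |⟨p²⟩| = ord(p²) = 9. With |G| = 18, by Lagrange [G : ⟨p²⟩] = 18/9 = 2.

Answer: 2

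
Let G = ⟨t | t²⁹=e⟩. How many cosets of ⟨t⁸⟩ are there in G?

First find ord(t⁸) by computing successive powers:
  (t⁸)¹ = t⁸, (t⁸)² = t¹⁶, (t⁸)³ = t²⁴, (t⁸)⁴ = t³, (t⁸)⁵ = t¹¹, (t⁸)⁶ = t¹⁹, (t⁸)⁷ = t²⁷, (t⁸)⁸ = t⁶, (t⁸)⁹ = t¹⁴, (t⁸)¹⁰ = t²², (t⁸)¹¹ = t, (t⁸)¹² = t⁹, (t⁸)¹³ = t¹⁷, (t⁸)¹⁴ = t²⁵, (t⁸)¹⁵ = t⁴, (t⁸)¹⁶ = t¹², (t⁸)¹⁷ = t²⁰, (t⁸)¹⁸ = t²⁸, (t⁸)¹⁹ = t⁷, (t⁸)²⁰ = t¹⁵, (t⁸)²¹ = t²³, (t⁸)²² = t², (t⁸)²³ = t¹⁰, (t⁸)²⁴ = t¹⁸, (t⁸)²⁵ = t²⁶, (t⁸)²⁶ = t⁵, (t⁸)²⁷ = t¹³, (t⁸)²⁸ = t²¹, (t⁸)²⁹ = e.
So |⟨t⁸⟩| = ord(t⁸) = 29. With |G| = 29, by Lagrange [G : ⟨t⁸⟩] = 29/29 = 1.

Answer: 1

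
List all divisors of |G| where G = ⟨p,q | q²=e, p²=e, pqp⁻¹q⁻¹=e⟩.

|G| = 4 = 2². By Lagrange's theorem the order of any subgroup divides 4; the divisors of 4 are 1, 2, 4.

Answer: 1, 2, 4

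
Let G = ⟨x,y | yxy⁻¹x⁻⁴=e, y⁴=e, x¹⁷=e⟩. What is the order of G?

Enumerate words in the generators, reducing via the relations: the distinct elements are
  {e, x, y, xy, x², x³, x⁴, x⁵, x⁶, x⁷, x⁸, x⁹, y², y³, xy², xy³, x²y, x³y, x¹², x¹³, x¹¹, x¹⁰, x¹⁴, x¹⁵, x¹⁶, x⁴y, x⁵y, x⁶y, x⁷y, x⁸y, x⁹y, x²y², x²y³, x³y², x³y³, x¹²y, x¹³y, x¹¹y, x¹⁰y, x¹⁴y, x¹⁵y, x¹⁶y, x⁴y², x⁴y³, x⁵y², x⁵y³, x⁶y², x⁶y³, x⁷y², x⁷y³, x⁸y², x⁸y³, x⁹y², x⁹y³, x¹²y², x¹²y³, x¹³y², x¹³y³, x¹¹y², x¹¹y³, x¹⁰y², x¹⁰y³, x¹⁴y², x¹⁴y³, x¹⁵y², x¹⁵y³, x¹⁶y², x¹⁶y³}.
No further products give new elements, so |G| = 68.

Answer: 68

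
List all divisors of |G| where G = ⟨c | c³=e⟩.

|G| = 3 = 3. By Lagrange's theorem the order of any subgroup divides 3; the divisors of 3 are 1, 3.

Answer: 1, 3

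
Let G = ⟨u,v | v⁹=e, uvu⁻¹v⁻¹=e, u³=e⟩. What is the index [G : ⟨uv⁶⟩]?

First find ord(uv⁶) by computing successive powers:
  (uv⁶)¹ = uv⁶, (uv⁶)² = u²v³, (uv⁶)³ = e.
So |⟨uv⁶⟩| = ord(uv⁶) = 3. With |G| = 27, by Lagrange [G : ⟨uv⁶⟩] = 27/3 = 9.

Answer: 9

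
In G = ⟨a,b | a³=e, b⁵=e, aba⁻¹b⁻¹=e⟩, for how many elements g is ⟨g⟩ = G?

G is cyclic of order 15. An element generates G iff its order is 15, and a cyclic group of order 15 has exactly φ(15) = 8 such elements.

Answer: 8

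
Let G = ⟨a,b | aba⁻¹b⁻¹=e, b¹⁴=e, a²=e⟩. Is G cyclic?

|G| = 28, but the maximum element order in G is 14 < 28. No single element generates all of G, so G is not cyclic.

Answer: No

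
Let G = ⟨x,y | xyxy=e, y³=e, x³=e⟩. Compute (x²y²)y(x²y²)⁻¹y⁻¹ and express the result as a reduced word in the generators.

[(x²y²), y] = (x²y²)·y·(x²y²)⁻¹·y⁻¹.
  (x²y²) · y = x²
  (x²) · (x²y²) = xy²
  (xy²) · (y²) = xy

Answer: xy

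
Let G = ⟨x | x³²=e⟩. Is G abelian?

G has a single generator, so G is cyclic and hence abelian.

Answer: Yes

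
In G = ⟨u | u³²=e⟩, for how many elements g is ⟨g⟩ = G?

G is cyclic of order 32. An element generates G iff its order is 32, and a cyclic group of order 32 has exactly φ(32) = 16 such elements.

Answer: 16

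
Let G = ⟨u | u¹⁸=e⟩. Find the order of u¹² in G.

Compute successive powers until reaching e:
  (u¹²)¹ = u¹², (u¹²)² = u⁶, (u¹²)³ = e.
The smallest positive k with (u¹²)ᵏ = e is 3.

Answer: 3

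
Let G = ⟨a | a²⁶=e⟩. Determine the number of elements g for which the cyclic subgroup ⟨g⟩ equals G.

G is cyclic of order 26. An element generates G iff its order is 26, and a cyclic group of order 26 has exactly φ(26) = 12 such elements.

Answer: 12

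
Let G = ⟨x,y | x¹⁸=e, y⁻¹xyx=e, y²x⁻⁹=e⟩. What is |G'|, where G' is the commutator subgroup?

G' = [G, G] is generated by all commutators. The generator-pair commutators are: [x, y] = x².
The subgroup they normally generate is {e, x², x⁴, x⁶, x⁸, x¹⁰, x¹², x¹⁴, x¹⁶}, of order 9.
Check: |G/G'| = 36/9 = 4 is the order of the abelianisation.

Answer: 9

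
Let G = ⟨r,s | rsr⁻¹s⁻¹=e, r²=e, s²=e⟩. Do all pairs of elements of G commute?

Each pair of generators commutes: r·s = rs = s·r. Since the generators pairwise commute, every element of G commutes with every other, so G is abelian.

Answer: Yes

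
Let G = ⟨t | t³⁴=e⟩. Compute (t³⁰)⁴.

Compute successive powers of (t³⁰), reducing at each step:
  (t³⁰)²: (t³⁰) · t³⁰ = t²⁶
  (t³⁰)³: (t²⁶) · t³⁰ = t²²
  (t³⁰)⁴: (t²²) · t³⁰ = t¹⁸

Answer: t¹⁸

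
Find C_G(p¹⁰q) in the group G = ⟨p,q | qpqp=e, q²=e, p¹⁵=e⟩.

⟨p¹⁰q⟩ ⊆ C_G(p¹⁰q) since powers of p¹⁰q commute with p¹⁰q; so |C_G(p¹⁰q)| ≥ |⟨p¹⁰q⟩| = 2.
By orbit–stabilizer, |C_G(p¹⁰q)| = |G| / |conj. class of p¹⁰q| = 30 / 15 = 2.
The 2 elements commuting with p¹⁰q are {e, p¹⁰q}.

Answer: {e, p¹⁰q}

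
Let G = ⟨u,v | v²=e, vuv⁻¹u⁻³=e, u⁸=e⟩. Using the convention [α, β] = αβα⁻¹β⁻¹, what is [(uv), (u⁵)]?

[(uv), (u⁵)] = (uv)·(u⁵)·(uv)⁻¹·(u⁵)⁻¹.
  (uv) · (u⁵) = v
  v · (u⁵v) = u⁷
  (u⁷) · (u³) = u²

Answer: u²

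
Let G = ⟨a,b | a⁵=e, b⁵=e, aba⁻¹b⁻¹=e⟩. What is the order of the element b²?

Compute successive powers until reaching e:
  (b²)¹ = b², (b²)² = b⁴, (b²)³ = b, (b²)⁴ = b³, (b²)⁵ = e.
The smallest positive k with (b²)ᵏ = e is 5.

Answer: 5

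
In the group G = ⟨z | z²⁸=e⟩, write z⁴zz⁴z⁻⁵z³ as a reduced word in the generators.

Multiply left to right, reducing at each step:
  (z⁴) · z = z⁵
  (z⁵) · z⁴ = z⁹
  (z⁹) · z⁻⁵ = z⁴
  (z⁴) · z³ = z⁷

Answer: z⁷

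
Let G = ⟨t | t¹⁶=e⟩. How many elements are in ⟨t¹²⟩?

|⟨t¹²⟩| equals the order of t¹². Compute successive powers until reaching e:
  (t¹²)¹ = t¹², (t¹²)² = t⁸, (t¹²)³ = t⁴, (t¹²)⁴ = e.
The smallest positive k with (t¹²)ᵏ = e is 4, so |⟨t¹²⟩| = 4.

Answer: 4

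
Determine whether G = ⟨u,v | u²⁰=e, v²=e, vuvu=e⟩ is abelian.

u·v = uv but v·u = u¹⁹v, so u·v ≠ v·u and G is not abelian.

Answer: No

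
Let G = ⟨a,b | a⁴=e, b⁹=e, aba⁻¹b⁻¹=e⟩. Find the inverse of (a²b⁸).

The order of (a²b⁸) is 18 (smallest k with (a²b⁸)ᵏ = e), so (a²b⁸)⁻¹ = (a²b⁸)¹⁷ = a²b.
Check: (a²b⁸) · (a²b) → (a²b⁸) · a² = b⁸;   (b⁸) · b = e, giving e as required.

Answer: a²b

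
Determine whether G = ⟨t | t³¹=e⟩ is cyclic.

|G| = 31. The element t has order 31 (its powers give 31 distinct elements), so ⟨t⟩ = G and G is cyclic.

Answer: Yes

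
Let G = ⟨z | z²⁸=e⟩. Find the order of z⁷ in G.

Compute successive powers until reaching e:
  (z⁷)¹ = z⁷, (z⁷)² = z¹⁴, (z⁷)³ = z²¹, (z⁷)⁴ = e.
The smallest positive k with (z⁷)ᵏ = e is 4.

Answer: 4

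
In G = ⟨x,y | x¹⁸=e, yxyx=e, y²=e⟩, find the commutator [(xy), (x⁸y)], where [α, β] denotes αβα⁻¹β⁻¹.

[(xy), (x⁸y)] = (xy)·(x⁸y)·(xy)⁻¹·(x⁸y)⁻¹.
  (xy) · (x⁸y) = x¹¹
  (x¹¹) · (xy) = x¹²y
  (x¹²y) · (x⁸y) = x⁴

Answer: x⁴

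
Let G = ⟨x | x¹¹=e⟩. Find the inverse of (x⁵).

The order of (x⁵) is 11 (smallest k with (x⁵)ᵏ = e), so (x⁵)⁻¹ = (x⁵)¹⁰ = x⁶.
Check: (x⁵) · (x⁶) → (x⁵) · x⁶ = e, giving e as required.

Answer: x⁶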